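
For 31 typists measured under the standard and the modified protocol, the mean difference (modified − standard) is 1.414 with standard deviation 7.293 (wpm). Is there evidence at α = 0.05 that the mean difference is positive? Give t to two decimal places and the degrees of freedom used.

t = 1.08, df = 30

H0: μ_d = 0; H1: μ_d > 0 (paired t-test on the differences, right-tailed).
t = d̄/(s_d/√n) = 1.414/(7.293/√31) = 1.08
df = n − 1 = 30
p-value = P(T ≥ 1.08) ≈ 0.1445
Since p ≈ 0.1445 > α = 0.05, fail to reject H0; the data do not provide sufficient evidence against H0.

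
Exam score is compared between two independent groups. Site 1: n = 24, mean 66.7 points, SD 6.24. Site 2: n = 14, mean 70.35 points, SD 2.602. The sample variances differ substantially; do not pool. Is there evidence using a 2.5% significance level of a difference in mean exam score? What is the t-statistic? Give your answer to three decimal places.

Let group 1 = site 1, group 2 = site 2. H0: μ_1 = μ_2; H1: μ_1 ≠ μ_2 (Welch's two-sample t-test, two-sided).
t = (x̄_1 − x̄_2)/√(s_1²/n_1 + s_2²/n_2) = (66.7 − 70.35)/√(6.24²/24 + 2.602²/14) = -2.515
Welch–Satterthwaite df ≈ 33.49
Two-sided p-value ≈ 0.0169
Since p ≈ 0.0169 < α = 0.025, reject H0; the evidence is statistically significant.

-2.515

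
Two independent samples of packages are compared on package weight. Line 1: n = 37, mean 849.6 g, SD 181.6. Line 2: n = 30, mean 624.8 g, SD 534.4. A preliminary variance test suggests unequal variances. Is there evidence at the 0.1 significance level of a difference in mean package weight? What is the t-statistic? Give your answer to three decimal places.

2.203

Let group 1 = line 1, group 2 = line 2. H0: μ_1 = μ_2; H1: μ_1 ≠ μ_2 (Welch's two-sample t-test, two-sided).
t = (x̄_1 − x̄_2)/√(s_1²/n_1 + s_2²/n_2) = (849.6 − 624.8)/√(181.6²/37 + 534.4²/30) = 2.203
Welch–Satterthwaite df ≈ 34.44
Two-sided p-value ≈ 0.034
Since p ≈ 0.034 < α = 0.1, reject H0; the data support H1.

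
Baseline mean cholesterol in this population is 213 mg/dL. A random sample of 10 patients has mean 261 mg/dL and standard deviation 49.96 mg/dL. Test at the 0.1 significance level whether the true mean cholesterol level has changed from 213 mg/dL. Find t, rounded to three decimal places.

H0: μ = 213; H1: μ ≠ 213 (one-sample t-test, two-sided).
t = (x̄ − μ₀)/(s/√n) = (261 − 213)/(49.96/√10) = 3.038
df = n − 1 = 9
Two-sided p-value ≈ 0.0141
Since p ≈ 0.0141 < α = 0.1, reject H0; the data support H1.

3.038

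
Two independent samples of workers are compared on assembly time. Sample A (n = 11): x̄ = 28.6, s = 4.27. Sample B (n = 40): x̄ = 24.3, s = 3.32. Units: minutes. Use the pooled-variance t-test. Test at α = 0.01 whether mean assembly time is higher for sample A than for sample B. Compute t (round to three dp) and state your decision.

Let group 1 = sample A, group 2 = sample B. H0: μ_1 = μ_2; H1: μ_1 > μ_2 (two-sample pooled-variance t-test, right-tailed).
s_p² = [(11−1)·4.27² + (40−1)·3.32²]/(11+40−2) = 12.4939
t = (28.6 − 24.3)/√[12.4939·(1/11 + 1/40)] = 3.573
df = n₁ + n₂ − 2 = 49
p-value = P(T ≥ 3.573) ≈ 0.0004
Since p ≈ 0.0004 < α = 0.01, reject H0; the data support H1.

t = 3.573; reject H0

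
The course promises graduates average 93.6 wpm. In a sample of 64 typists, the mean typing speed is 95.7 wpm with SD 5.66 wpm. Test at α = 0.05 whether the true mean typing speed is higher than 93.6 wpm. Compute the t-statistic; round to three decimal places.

2.968

H0: μ = 93.6; H1: μ > 93.6 (one-sample t-test, right-tailed).
t = (x̄ − μ₀)/(s/√n) = (95.7 − 93.6)/(5.66/√64) = 2.968
df = n − 1 = 63
p-value = P(T ≥ 2.968) ≈ 0.0021
Since p ≈ 0.0021 < α = 0.05, reject H0; the evidence is statistically significant.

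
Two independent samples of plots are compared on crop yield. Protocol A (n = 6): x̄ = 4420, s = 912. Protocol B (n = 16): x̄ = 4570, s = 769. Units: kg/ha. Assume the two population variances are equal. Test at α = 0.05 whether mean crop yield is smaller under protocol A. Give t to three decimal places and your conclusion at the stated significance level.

Let group 1 = protocol A, group 2 = protocol B. H0: μ_1 = μ_2; H1: μ_1 < μ_2 (two-sample pooled-variance t-test, left-tailed).
s_p² = [(6−1)·912² + (16−1)·769²]/(6+16−2) = 651457
t = (4420 − 4570)/√[651457·(1/6 + 1/16)] = -0.388
df = n₁ + n₂ − 2 = 20
p-value = P(T ≤ -0.388) ≈ 0.351
Since p ≈ 0.351 > α = 0.05, fail to reject H0; the evidence is not statistically significant.

t = -0.388; fail to reject H0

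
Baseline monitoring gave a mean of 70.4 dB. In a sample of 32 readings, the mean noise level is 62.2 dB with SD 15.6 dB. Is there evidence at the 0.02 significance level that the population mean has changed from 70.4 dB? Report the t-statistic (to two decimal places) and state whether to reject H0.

H0: μ = 70.4; H1: μ ≠ 70.4 (one-sample t-test, two-sided).
t = (x̄ − μ₀)/(s/√n) = (62.2 − 70.4)/(15.6/√32) = -2.97
df = n − 1 = 31
Two-sided p-value ≈ 0.0057
Since p ≈ 0.0057 < α = 0.02, reject H0; the evidence is statistically significant.

t = -2.97; reject H0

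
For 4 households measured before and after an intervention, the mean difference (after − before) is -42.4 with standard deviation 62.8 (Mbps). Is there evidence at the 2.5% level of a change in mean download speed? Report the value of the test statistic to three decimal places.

-1.350

H0: μ_d = 0; H1: μ_d ≠ 0 (paired t-test on the differences, two-sided).
t = d̄/(s_d/√n) = -42.4/(62.8/√4) = -1.350
df = n − 1 = 3
Two-sided p-value ≈ 0.2697
Since p ≈ 0.2697 > α = 0.025, fail to reject H0; the data do not provide sufficient evidence against H0.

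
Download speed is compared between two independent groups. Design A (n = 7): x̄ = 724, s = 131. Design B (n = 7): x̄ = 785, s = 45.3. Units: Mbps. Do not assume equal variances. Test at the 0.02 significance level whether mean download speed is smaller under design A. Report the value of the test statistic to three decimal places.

Let group 1 = design A, group 2 = design B. H0: μ_1 = μ_2; H1: μ_1 < μ_2 (Welch's two-sample t-test, left-tailed).
t = (x̄_1 − x̄_2)/√(s_1²/n_1 + s_2²/n_2) = (724 − 785)/√(131²/7 + 45.3²/7) = -1.164
Welch–Satterthwaite df ≈ 7.41
p-value = P(T ≤ -1.164) ≈ 0.140
Since p ≈ 0.140 > α = 0.02, fail to reject H0; the evidence is not statistically significant.

-1.164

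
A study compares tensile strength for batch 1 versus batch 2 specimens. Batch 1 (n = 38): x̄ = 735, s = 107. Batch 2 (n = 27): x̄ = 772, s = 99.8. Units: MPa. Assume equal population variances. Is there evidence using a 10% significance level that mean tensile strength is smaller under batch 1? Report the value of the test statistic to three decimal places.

Let group 1 = batch 1, group 2 = batch 2. H0: μ_1 = μ_2; H1: μ_1 < μ_2 (two-sample pooled-variance t-test, left-tailed).
s_p² = [(38−1)·107² + (27−1)·99.8²]/(38+27−2) = 10834.5
t = (735 − 772)/√[10834.5·(1/38 + 1/27)] = -1.412
df = n₁ + n₂ − 2 = 63
p-value = P(T ≤ -1.412) ≈ 0.081
Since p ≈ 0.081 < α = 0.1, reject H0; the evidence is statistically significant.

-1.412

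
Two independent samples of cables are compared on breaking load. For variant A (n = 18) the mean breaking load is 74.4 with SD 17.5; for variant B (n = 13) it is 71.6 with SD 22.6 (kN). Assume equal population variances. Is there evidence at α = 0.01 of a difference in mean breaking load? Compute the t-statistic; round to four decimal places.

Let group 1 = variant A, group 2 = variant B. H0: μ_1 = μ_2; H1: μ_1 ≠ μ_2 (two-sample pooled-variance t-test, two-sided).
s_p² = [(18−1)·17.5² + (13−1)·22.6²]/(18+13−2) = 390.875
t = (74.4 − 71.6)/√[390.875·(1/18 + 1/13)] = 0.3891
df = n₁ + n₂ − 2 = 29
Two-sided p-value ≈ 0.7000
Since p ≈ 0.7000 > α = 0.01, fail to reject H0; the data do not provide sufficient evidence against H0.

0.3891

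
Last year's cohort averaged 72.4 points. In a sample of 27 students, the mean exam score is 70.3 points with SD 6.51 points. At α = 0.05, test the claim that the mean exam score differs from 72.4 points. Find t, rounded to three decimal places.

-1.676

H0: μ = 72.4; H1: μ ≠ 72.4 (one-sample t-test, two-sided).
t = (x̄ − μ₀)/(s/√n) = (70.3 − 72.4)/(6.51/√27) = -1.676
df = n − 1 = 26
Two-sided p-value ≈ 0.106
Since p ≈ 0.106 > α = 0.05, fail to reject H0; the evidence is not statistically significant.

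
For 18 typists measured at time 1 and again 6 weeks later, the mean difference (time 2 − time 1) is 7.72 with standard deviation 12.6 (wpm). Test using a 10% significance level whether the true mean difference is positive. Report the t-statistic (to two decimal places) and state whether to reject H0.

t = 2.60; reject H0

H0: μ_d = 0; H1: μ_d > 0 (paired t-test on the differences, right-tailed).
t = d̄/(s_d/√n) = 7.72/(12.6/√18) = 2.60
df = n − 1 = 17
p-value = P(T ≥ 2.60) ≈ 0.0094
Since p ≈ 0.0094 < α = 0.1, reject H0; the data support H1.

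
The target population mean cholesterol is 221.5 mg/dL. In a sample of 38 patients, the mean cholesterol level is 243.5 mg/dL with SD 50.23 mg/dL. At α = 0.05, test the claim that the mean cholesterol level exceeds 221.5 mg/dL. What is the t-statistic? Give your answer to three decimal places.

2.700

H0: μ = 221.5; H1: μ > 221.5 (one-sample t-test, right-tailed).
t = (x̄ − μ₀)/(s/√n) = (243.5 − 221.5)/(50.23/√38) = 2.700
df = n − 1 = 37
p-value = P(T ≥ 2.700) ≈ 0.0052
Since p ≈ 0.0052 < α = 0.05, reject H0; the data support H1.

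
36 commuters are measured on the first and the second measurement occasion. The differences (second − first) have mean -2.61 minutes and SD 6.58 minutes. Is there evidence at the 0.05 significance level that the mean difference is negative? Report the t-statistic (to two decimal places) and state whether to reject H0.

H0: μ_d = 0; H1: μ_d < 0 (paired t-test on the differences, left-tailed).
t = d̄/(s_d/√n) = -2.61/(6.58/√36) = -2.38
df = n − 1 = 35
p-value = P(T ≤ -2.38) ≈ 0.011
Since p ≈ 0.011 < α = 0.05, reject H0; the data support H1.

t = -2.38; reject H0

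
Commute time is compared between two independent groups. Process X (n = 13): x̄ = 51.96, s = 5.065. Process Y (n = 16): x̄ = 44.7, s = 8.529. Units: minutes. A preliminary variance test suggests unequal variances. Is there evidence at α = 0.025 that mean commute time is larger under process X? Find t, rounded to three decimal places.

Let group 1 = process X, group 2 = process Y. H0: μ_1 = μ_2; H1: μ_1 > μ_2 (Welch's two-sample t-test, right-tailed).
t = (x̄_1 − x̄_2)/√(s_1²/n_1 + s_2²/n_2) = (51.96 − 44.7)/√(5.065²/13 + 8.529²/16) = 2.843
Welch–Satterthwaite df ≈ 24.97
p-value = P(T ≥ 2.843) ≈ 0.0044
Since p ≈ 0.0044 < α = 0.025, reject H0; the evidence is statistically significant.

2.843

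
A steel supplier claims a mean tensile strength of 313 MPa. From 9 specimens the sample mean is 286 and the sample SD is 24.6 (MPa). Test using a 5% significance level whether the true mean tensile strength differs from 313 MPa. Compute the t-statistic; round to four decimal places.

H0: μ = 313; H1: μ ≠ 313 (one-sample t-test, two-sided).
t = (x̄ − μ₀)/(s/√n) = (286 − 313)/(24.6/√9) = -3.2927
df = n − 1 = 8
Two-sided p-value ≈ 0.011
Since p ≈ 0.011 < α = 0.05, reject H0; the evidence is statistically significant.

-3.2927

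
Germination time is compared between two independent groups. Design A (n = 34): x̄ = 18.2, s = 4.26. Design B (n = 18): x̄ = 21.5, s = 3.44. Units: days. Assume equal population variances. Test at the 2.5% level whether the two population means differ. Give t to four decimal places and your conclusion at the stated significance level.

Let group 1 = design A, group 2 = design B. H0: μ_1 = μ_2; H1: μ_1 ≠ μ_2 (two-sample pooled-variance t-test, two-sided).
s_p² = [(34−1)·4.26² + (18−1)·3.44²]/(34+18−2) = 16.0008
t = (18.2 − 21.5)/√[16.0008·(1/34 + 1/18)] = -2.8302
df = n₁ + n₂ − 2 = 50
Two-sided p-value ≈ 0.0067
Since p ≈ 0.0067 < α = 0.025, reject H0; the evidence is statistically significant.

t = -2.8302; reject H0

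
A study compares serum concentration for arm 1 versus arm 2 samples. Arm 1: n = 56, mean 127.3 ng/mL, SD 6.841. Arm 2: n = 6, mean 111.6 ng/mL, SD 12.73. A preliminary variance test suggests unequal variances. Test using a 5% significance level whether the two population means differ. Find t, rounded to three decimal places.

Let group 1 = arm 1, group 2 = arm 2. H0: μ_1 = μ_2; H1: μ_1 ≠ μ_2 (Welch's two-sample t-test, two-sided).
t = (x̄_1 − x̄_2)/√(s_1²/n_1 + s_2²/n_2) = (127.3 − 111.6)/√(6.841²/56 + 12.73²/6) = 2.975
Welch–Satterthwaite df ≈ 5.31
Two-sided p-value ≈ 0.029
Since p ≈ 0.029 < α = 0.05, reject H0; the evidence is statistically significant.

2.975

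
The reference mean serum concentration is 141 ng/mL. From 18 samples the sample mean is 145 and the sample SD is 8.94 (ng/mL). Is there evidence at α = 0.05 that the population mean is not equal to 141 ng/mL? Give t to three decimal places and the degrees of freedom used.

t = 1.898, df = 17

H0: μ = 141; H1: μ ≠ 141 (one-sample t-test, two-sided).
t = (x̄ − μ₀)/(s/√n) = (145 − 141)/(8.94/√18) = 1.898
df = n − 1 = 17
Two-sided p-value ≈ 0.075
Since p ≈ 0.075 > α = 0.05, fail to reject H0; the data do not provide sufficient evidence against H0.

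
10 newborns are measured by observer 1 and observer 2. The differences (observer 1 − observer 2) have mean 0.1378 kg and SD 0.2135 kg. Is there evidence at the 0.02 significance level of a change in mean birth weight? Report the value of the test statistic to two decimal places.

2.04

H0: μ_d = 0; H1: μ_d ≠ 0 (paired t-test on the differences, two-sided).
t = d̄/(s_d/√n) = 0.1378/(0.2135/√10) = 2.04
df = n − 1 = 9
Two-sided p-value ≈ 0.072
Since p ≈ 0.072 > α = 0.02, fail to reject H0; the data do not provide sufficient evidence against H0.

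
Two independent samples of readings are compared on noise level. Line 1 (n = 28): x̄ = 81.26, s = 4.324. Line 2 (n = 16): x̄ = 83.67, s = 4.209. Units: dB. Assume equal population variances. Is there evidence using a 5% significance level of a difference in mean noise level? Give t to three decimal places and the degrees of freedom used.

t = -1.795, df = 42

Let group 1 = line 1, group 2 = line 2. H0: μ_1 = μ_2; H1: μ_1 ≠ μ_2 (two-sample pooled-variance t-test, two-sided).
s_p² = [(28−1)·4.324² + (16−1)·4.209²]/(28+16−2) = 18.3465
t = (81.26 − 83.67)/√[18.3465·(1/28 + 1/16)] = -1.795
df = n₁ + n₂ − 2 = 42
Two-sided p-value ≈ 0.080
Since p ≈ 0.080 > α = 0.05, fail to reject H0; the data do not provide sufficient evidence against H0.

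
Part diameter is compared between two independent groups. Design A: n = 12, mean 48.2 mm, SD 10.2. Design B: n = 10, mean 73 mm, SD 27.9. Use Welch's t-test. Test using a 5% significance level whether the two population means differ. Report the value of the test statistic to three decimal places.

Let group 1 = design A, group 2 = design B. H0: μ_1 = μ_2; H1: μ_1 ≠ μ_2 (Welch's two-sample t-test, two-sided).
t = (x̄_1 − x̄_2)/√(s_1²/n_1 + s_2²/n_2) = (48.2 − 73)/√(10.2²/12 + 27.9²/10) = -2.666
Welch–Satterthwaite df ≈ 11.00
Two-sided p-value ≈ 0.022
Since p ≈ 0.022 < α = 0.05, reject H0; the evidence is statistically significant.

-2.666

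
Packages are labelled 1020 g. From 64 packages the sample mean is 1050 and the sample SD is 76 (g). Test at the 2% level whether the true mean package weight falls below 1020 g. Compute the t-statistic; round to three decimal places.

3.158

H0: μ = 1020; H1: μ < 1020 (one-sample t-test, left-tailed).
t = (x̄ − μ₀)/(s/√n) = (1050 − 1020)/(76/√64) = 3.158
df = n − 1 = 63
p-value = P(T ≤ 3.158) ≈ 0.9988
Since p ≈ 0.9988 > α = 0.02, fail to reject H0; the evidence is not statistically significant.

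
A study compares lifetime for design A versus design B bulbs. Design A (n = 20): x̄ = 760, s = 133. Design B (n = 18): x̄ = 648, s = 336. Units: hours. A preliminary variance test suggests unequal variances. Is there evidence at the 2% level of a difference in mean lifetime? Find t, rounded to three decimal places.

Let group 1 = design A, group 2 = design B. H0: μ_1 = μ_2; H1: μ_1 ≠ μ_2 (Welch's two-sample t-test, two-sided).
t = (x̄_1 − x̄_2)/√(s_1²/n_1 + s_2²/n_2) = (760 − 648)/√(133²/20 + 336²/18) = 1.324
Welch–Satterthwaite df ≈ 21.75
Two-sided p-value ≈ 0.199
Since p ≈ 0.199 > α = 0.02, fail to reject H0; the data do not provide sufficient evidence against H0.

1.324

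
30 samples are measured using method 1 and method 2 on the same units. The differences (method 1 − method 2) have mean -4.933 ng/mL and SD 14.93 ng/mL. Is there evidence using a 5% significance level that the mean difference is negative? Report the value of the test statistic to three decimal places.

H0: μ_d = 0; H1: μ_d < 0 (paired t-test on the differences, left-tailed).
t = d̄/(s_d/√n) = -4.933/(14.93/√30) = -1.810
df = n − 1 = 29
p-value = P(T ≤ -1.810) ≈ 0.0404
Since p ≈ 0.0404 < α = 0.05, reject H0; the evidence is statistically significant.

-1.810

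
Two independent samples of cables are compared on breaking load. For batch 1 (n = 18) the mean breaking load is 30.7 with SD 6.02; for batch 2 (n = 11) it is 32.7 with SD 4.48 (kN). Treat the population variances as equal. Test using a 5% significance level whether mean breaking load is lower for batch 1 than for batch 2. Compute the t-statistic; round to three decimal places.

Let group 1 = batch 1, group 2 = batch 2. H0: μ_1 = μ_2; H1: μ_1 < μ_2 (two-sample pooled-variance t-test, left-tailed).
s_p² = [(18−1)·6.02² + (11−1)·4.48²]/(18+11−2) = 30.2515
t = (30.7 − 32.7)/√[30.2515·(1/18 + 1/11)] = -0.950
df = n₁ + n₂ − 2 = 27
p-value = P(T ≤ -0.950) ≈ 0.1752
Since p ≈ 0.1752 > α = 0.05, fail to reject H0; the evidence is not statistically significant.

-0.950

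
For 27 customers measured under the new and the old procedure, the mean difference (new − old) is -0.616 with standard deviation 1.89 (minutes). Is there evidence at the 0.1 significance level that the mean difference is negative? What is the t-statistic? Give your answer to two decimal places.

-1.69

H0: μ_d = 0; H1: μ_d < 0 (paired t-test on the differences, left-tailed).
t = d̄/(s_d/√n) = -0.616/(1.89/√27) = -1.69
df = n − 1 = 26
p-value = P(T ≤ -1.69) ≈ 0.051
Since p ≈ 0.051 < α = 0.1, reject H0; the data support H1.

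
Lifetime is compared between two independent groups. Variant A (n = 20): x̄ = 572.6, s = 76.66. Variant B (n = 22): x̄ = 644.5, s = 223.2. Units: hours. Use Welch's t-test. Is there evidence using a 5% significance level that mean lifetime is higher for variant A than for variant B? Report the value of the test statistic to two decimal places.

Let group 1 = variant A, group 2 = variant B. H0: μ_1 = μ_2; H1: μ_1 > μ_2 (Welch's two-sample t-test, right-tailed).
t = (x̄_1 − x̄_2)/√(s_1²/n_1 + s_2²/n_2) = (572.6 − 644.5)/√(76.66²/20 + 223.2²/22) = -1.42
Welch–Satterthwaite df ≈ 26.31
p-value = P(T ≥ -1.42) ≈ 0.9165
Since p ≈ 0.9165 > α = 0.05, fail to reject H0; the evidence is not statistically significant.

-1.42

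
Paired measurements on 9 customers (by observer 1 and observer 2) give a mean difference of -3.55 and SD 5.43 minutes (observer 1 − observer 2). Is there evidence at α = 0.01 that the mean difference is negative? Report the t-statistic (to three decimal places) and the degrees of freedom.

t = -1.961, df = 8

H0: μ_d = 0; H1: μ_d < 0 (paired t-test on the differences, left-tailed).
t = d̄/(s_d/√n) = -3.55/(5.43/√9) = -1.961
df = n − 1 = 8
p-value = P(T ≤ -1.961) ≈ 0.0427
Since p ≈ 0.0427 > α = 0.01, fail to reject H0; the evidence is not statistically significant.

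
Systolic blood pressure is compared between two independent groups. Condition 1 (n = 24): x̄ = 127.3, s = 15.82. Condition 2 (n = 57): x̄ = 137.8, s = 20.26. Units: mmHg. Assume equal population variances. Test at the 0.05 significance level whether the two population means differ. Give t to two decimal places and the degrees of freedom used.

t = -2.26, df = 79

Let group 1 = condition 1, group 2 = condition 2. H0: μ_1 = μ_2; H1: μ_1 ≠ μ_2 (two-sample pooled-variance t-test, two-sided).
s_p² = [(24−1)·15.82² + (57−1)·20.26²]/(24+57−2) = 363.828
t = (127.3 − 137.8)/√[363.828·(1/24 + 1/57)] = -2.26
df = n₁ + n₂ − 2 = 79
Two-sided p-value ≈ 0.026
Since p ≈ 0.026 < α = 0.05, reject H0; the evidence is statistically significant.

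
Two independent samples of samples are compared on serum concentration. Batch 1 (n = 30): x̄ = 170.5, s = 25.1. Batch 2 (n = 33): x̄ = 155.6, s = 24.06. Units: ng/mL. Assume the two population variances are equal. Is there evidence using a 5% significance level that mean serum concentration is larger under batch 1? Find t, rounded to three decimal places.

Let group 1 = batch 1, group 2 = batch 2. H0: μ_1 = μ_2; H1: μ_1 > μ_2 (two-sample pooled-variance t-test, right-tailed).
s_p² = [(30−1)·25.1² + (33−1)·24.06²]/(30+33−2) = 603.19
t = (170.5 − 155.6)/√[603.19·(1/30 + 1/33)] = 2.405
df = n₁ + n₂ − 2 = 61
p-value = P(T ≥ 2.405) ≈ 0.0096
Since p ≈ 0.0096 < α = 0.05, reject H0; the data support H1.

2.405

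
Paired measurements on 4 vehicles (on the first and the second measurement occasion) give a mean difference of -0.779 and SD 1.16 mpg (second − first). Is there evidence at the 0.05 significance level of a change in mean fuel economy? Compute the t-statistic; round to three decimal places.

H0: μ_d = 0; H1: μ_d ≠ 0 (paired t-test on the differences, two-sided).
t = d̄/(s_d/√n) = -0.779/(1.16/√4) = -1.343
df = n − 1 = 3
Two-sided p-value ≈ 0.2718
Since p ≈ 0.2718 > α = 0.05, fail to reject H0; the data do not provide sufficient evidence against H0.

-1.343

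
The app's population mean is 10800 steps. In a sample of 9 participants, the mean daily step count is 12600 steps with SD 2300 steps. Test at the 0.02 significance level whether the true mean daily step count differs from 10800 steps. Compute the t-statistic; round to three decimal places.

H0: μ = 10800; H1: μ ≠ 10800 (one-sample t-test, two-sided).
t = (x̄ − μ₀)/(s/√n) = (12600 − 10800)/(2300/√9) = 2.348
df = n − 1 = 8
Two-sided p-value ≈ 0.0468
Since p ≈ 0.0468 > α = 0.02, fail to reject H0; the evidence is not statistically significant.

2.348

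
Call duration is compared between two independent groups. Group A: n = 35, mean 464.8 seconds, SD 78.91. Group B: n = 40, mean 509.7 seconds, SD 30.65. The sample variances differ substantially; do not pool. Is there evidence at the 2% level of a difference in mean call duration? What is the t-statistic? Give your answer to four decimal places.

-3.1639

Let group 1 = group A, group 2 = group B. H0: μ_1 = μ_2; H1: μ_1 ≠ μ_2 (Welch's two-sample t-test, two-sided).
t = (x̄_1 − x̄_2)/√(s_1²/n_1 + s_2²/n_2) = (464.8 − 509.7)/√(78.91²/35 + 30.65²/40) = -3.1639
Welch–Satterthwaite df ≈ 42.92
Two-sided p-value ≈ 0.003
Since p ≈ 0.003 < α = 0.02, reject H0; the data support H1.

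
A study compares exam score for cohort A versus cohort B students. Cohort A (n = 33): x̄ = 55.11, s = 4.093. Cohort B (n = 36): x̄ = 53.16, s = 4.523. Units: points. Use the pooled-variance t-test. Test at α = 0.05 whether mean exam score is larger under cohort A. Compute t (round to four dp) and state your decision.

Let group 1 = cohort A, group 2 = cohort B. H0: μ_1 = μ_2; H1: μ_1 > μ_2 (two-sample pooled-variance t-test, right-tailed).
s_p² = [(33−1)·4.093² + (36−1)·4.523²]/(33+36−2) = 18.688
t = (55.11 − 53.16)/√[18.688·(1/33 + 1/36)] = 1.8717
df = n₁ + n₂ − 2 = 67
p-value = P(T ≥ 1.8717) ≈ 0.0328
Since p ≈ 0.0328 < α = 0.05, reject H0; the evidence is statistically significant.

t = 1.8717; reject H0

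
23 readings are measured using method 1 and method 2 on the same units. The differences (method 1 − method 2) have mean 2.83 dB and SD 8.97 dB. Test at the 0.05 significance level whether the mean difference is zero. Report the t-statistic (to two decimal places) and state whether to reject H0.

t = 1.51; fail to reject H0

H0: μ_d = 0; H1: μ_d ≠ 0 (paired t-test on the differences, two-sided).
t = d̄/(s_d/√n) = 2.83/(8.97/√23) = 1.51
df = n − 1 = 22
Two-sided p-value ≈ 0.1445
Since p ≈ 0.1445 > α = 0.05, fail to reject H0; the data do not provide sufficient evidence against H0.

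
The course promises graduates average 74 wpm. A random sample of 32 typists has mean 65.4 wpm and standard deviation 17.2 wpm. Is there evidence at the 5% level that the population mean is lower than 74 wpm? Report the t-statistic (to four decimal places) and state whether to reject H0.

H0: μ = 74; H1: μ < 74 (one-sample t-test, left-tailed).
t = (x̄ − μ₀)/(s/√n) = (65.4 − 74)/(17.2/√32) = -2.8284
df = n − 1 = 31
p-value = P(T ≤ -2.8284) ≈ 0.004
Since p ≈ 0.004 < α = 0.05, reject H0; the evidence is statistically significant.

t = -2.8284; reject H0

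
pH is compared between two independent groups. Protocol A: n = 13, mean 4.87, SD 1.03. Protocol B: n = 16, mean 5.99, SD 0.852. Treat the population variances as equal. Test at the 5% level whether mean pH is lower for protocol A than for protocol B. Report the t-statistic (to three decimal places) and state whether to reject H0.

Let group 1 = protocol A, group 2 = protocol B. H0: μ_1 = μ_2; H1: μ_1 < μ_2 (two-sample pooled-variance t-test, left-tailed).
s_p² = [(13−1)·1.03² + (16−1)·0.852²]/(13+16−2) = 0.874791
t = (4.87 − 5.99)/√[0.874791·(1/13 + 1/16)] = -3.207
df = n₁ + n₂ − 2 = 27
p-value = P(T ≤ -3.207) ≈ 0.002
Since p ≈ 0.002 < α = 0.05, reject H0; the data support H1.

t = -3.207; reject H0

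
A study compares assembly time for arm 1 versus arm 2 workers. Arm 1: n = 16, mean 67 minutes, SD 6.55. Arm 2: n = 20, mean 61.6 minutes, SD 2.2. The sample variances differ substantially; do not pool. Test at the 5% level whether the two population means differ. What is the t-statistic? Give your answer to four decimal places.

Let group 1 = arm 1, group 2 = arm 2. H0: μ_1 = μ_2; H1: μ_1 ≠ μ_2 (Welch's two-sample t-test, two-sided).
t = (x̄_1 − x̄_2)/√(s_1²/n_1 + s_2²/n_2) = (67 − 61.6)/√(6.55²/16 + 2.2²/20) = 3.1583
Welch–Satterthwaite df ≈ 17.72
Two-sided p-value ≈ 0.006
Since p ≈ 0.006 < α = 0.05, reject H0; the data support H1.

3.1583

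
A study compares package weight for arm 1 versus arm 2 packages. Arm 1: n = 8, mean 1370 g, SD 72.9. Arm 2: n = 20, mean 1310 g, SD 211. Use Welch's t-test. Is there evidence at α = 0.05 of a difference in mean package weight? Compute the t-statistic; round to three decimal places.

1.116

Let group 1 = arm 1, group 2 = arm 2. H0: μ_1 = μ_2; H1: μ_1 ≠ μ_2 (Welch's two-sample t-test, two-sided).
t = (x̄_1 − x̄_2)/√(s_1²/n_1 + s_2²/n_2) = (1370 − 1310)/√(72.9²/8 + 211²/20) = 1.116
Welch–Satterthwaite df ≈ 25.80
Two-sided p-value ≈ 0.275
Since p ≈ 0.275 > α = 0.05, fail to reject H0; the data do not provide sufficient evidence against H0.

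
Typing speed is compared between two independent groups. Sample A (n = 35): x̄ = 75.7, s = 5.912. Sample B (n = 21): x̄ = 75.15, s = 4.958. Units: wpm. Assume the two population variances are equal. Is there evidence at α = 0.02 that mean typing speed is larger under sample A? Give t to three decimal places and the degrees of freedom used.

Let group 1 = sample A, group 2 = sample B. H0: μ_1 = μ_2; H1: μ_1 > μ_2 (two-sample pooled-variance t-test, right-tailed).
s_p² = [(35−1)·5.912² + (21−1)·4.958²]/(35+21−2) = 31.111
t = (75.7 − 75.15)/√[31.111·(1/35 + 1/21)] = 0.357
df = n₁ + n₂ − 2 = 54
p-value = P(T ≥ 0.357) ≈ 0.361
Since p ≈ 0.361 > α = 0.02, fail to reject H0; the evidence is not statistically significant.

t = 0.357, df = 54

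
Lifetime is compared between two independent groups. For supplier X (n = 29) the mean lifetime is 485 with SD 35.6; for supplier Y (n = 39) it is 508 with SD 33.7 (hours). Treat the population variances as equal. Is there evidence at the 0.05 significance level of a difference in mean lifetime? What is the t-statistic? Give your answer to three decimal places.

-2.717

Let group 1 = supplier X, group 2 = supplier Y. H0: μ_1 = μ_2; H1: μ_1 ≠ μ_2 (two-sample pooled-variance t-test, two-sided).
s_p² = [(29−1)·35.6² + (39−1)·33.7²]/(29+39−2) = 1191.55
t = (485 − 508)/√[1191.55·(1/29 + 1/39)] = -2.717
df = n₁ + n₂ − 2 = 66
Two-sided p-value ≈ 0.0084
Since p ≈ 0.0084 < α = 0.05, reject H0; the evidence is statistically significant.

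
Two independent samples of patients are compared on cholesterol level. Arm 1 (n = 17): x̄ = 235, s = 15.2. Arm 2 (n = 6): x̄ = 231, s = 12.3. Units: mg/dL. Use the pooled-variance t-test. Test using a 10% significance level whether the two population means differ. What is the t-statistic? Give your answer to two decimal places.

0.58

Let group 1 = arm 1, group 2 = arm 2. H0: μ_1 = μ_2; H1: μ_1 ≠ μ_2 (two-sample pooled-variance t-test, two-sided).
s_p² = [(17−1)·15.2² + (6−1)·12.3²]/(17+6−2) = 212.052
t = (235 − 231)/√[212.052·(1/17 + 1/6)] = 0.58
df = n₁ + n₂ − 2 = 21
Two-sided p-value ≈ 0.5691
Since p ≈ 0.5691 > α = 0.1, fail to reject H0; the data do not provide sufficient evidence against H0.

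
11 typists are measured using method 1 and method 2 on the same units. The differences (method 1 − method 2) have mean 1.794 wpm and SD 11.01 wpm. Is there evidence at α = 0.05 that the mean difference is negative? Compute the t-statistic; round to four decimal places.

0.5404

H0: μ_d = 0; H1: μ_d < 0 (paired t-test on the differences, left-tailed).
t = d̄/(s_d/√n) = 1.794/(11.01/√11) = 0.5404
df = n − 1 = 10
p-value = P(T ≤ 0.5404) ≈ 0.6996
Since p ≈ 0.6996 > α = 0.05, fail to reject H0; the evidence is not statistically significant.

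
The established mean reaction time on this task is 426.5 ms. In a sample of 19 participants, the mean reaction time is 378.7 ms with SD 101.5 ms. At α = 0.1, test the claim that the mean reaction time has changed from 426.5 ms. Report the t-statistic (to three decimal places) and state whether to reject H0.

t = -2.053; reject H0

H0: μ = 426.5; H1: μ ≠ 426.5 (one-sample t-test, two-sided).
t = (x̄ − μ₀)/(s/√n) = (378.7 − 426.5)/(101.5/√19) = -2.053
df = n − 1 = 18
Two-sided p-value ≈ 0.0549
Since p ≈ 0.0549 < α = 0.1, reject H0; the evidence is statistically significant.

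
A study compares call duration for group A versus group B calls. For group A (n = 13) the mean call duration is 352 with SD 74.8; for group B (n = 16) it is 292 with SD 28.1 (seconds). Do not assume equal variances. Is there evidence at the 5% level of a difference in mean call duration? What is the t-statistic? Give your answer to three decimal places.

Let group 1 = group A, group 2 = group B. H0: μ_1 = μ_2; H1: μ_1 ≠ μ_2 (Welch's two-sample t-test, two-sided).
t = (x̄_1 − x̄_2)/√(s_1²/n_1 + s_2²/n_2) = (352 − 292)/√(74.8²/13 + 28.1²/16) = 2.739
Welch–Satterthwaite df ≈ 14.75
Two-sided p-value ≈ 0.015
Since p ≈ 0.015 < α = 0.05, reject H0; the data support H1.

2.739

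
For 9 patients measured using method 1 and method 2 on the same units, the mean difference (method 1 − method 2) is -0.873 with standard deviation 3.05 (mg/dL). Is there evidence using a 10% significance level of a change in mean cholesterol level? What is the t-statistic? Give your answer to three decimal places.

H0: μ_d = 0; H1: μ_d ≠ 0 (paired t-test on the differences, two-sided).
t = d̄/(s_d/√n) = -0.873/(3.05/√9) = -0.859
df = n − 1 = 8
Two-sided p-value ≈ 0.415
Since p ≈ 0.415 > α = 0.1, fail to reject H0; the evidence is not statistically significant.

-0.859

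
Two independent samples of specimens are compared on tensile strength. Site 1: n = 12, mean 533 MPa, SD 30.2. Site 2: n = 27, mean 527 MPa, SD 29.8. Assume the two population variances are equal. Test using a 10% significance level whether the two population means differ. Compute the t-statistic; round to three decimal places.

0.578

Let group 1 = site 1, group 2 = site 2. H0: μ_1 = μ_2; H1: μ_1 ≠ μ_2 (two-sample pooled-variance t-test, two-sided).
s_p² = [(12−1)·30.2² + (27−1)·29.8²]/(12+27−2) = 895.175
t = (533 − 527)/√[895.175·(1/12 + 1/27)] = 0.578
df = n₁ + n₂ − 2 = 37
Two-sided p-value ≈ 0.567
Since p ≈ 0.567 > α = 0.1, fail to reject H0; the data do not provide sufficient evidence against H0.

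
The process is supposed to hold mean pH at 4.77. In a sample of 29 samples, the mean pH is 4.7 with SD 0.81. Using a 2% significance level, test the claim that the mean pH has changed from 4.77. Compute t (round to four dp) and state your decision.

t = -0.4654; fail to reject H0

H0: μ = 4.77; H1: μ ≠ 4.77 (one-sample t-test, two-sided).
t = (x̄ − μ₀)/(s/√n) = (4.7 − 4.77)/(0.81/√29) = -0.4654
df = n − 1 = 28
Two-sided p-value ≈ 0.6453
Since p ≈ 0.6453 > α = 0.02, fail to reject H0; the evidence is not statistically significant.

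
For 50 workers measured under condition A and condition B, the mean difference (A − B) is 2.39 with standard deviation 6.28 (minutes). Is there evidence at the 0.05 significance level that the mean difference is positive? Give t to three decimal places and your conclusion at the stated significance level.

H0: μ_d = 0; H1: μ_d > 0 (paired t-test on the differences, right-tailed).
t = d̄/(s_d/√n) = 2.39/(6.28/√50) = 2.691
df = n − 1 = 49
p-value = P(T ≥ 2.691) ≈ 0.005
Since p ≈ 0.005 < α = 0.05, reject H0; the evidence is statistically significant.

t = 2.691; reject H0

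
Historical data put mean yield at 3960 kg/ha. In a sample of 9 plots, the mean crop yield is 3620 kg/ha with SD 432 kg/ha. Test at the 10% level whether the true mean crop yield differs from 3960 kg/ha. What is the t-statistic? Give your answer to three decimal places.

H0: μ = 3960; H1: μ ≠ 3960 (one-sample t-test, two-sided).
t = (x̄ − μ₀)/(s/√n) = (3620 − 3960)/(432/√9) = -2.361
df = n − 1 = 8
Two-sided p-value ≈ 0.046
Since p ≈ 0.046 < α = 0.1, reject H0; the data support H1.

-2.361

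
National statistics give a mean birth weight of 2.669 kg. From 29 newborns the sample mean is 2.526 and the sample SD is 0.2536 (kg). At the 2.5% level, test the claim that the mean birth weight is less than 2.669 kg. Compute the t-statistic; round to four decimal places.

-3.0366

H0: μ = 2.669; H1: μ < 2.669 (one-sample t-test, left-tailed).
t = (x̄ − μ₀)/(s/√n) = (2.526 − 2.669)/(0.2536/√29) = -3.0366
df = n − 1 = 28
p-value = P(T ≤ -3.0366) ≈ 0.003
Since p ≈ 0.003 < α = 0.025, reject H0; the evidence is statistically significant.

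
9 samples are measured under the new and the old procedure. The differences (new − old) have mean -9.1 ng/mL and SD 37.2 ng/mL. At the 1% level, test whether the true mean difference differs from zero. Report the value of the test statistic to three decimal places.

H0: μ_d = 0; H1: μ_d ≠ 0 (paired t-test on the differences, two-sided).
t = d̄/(s_d/√n) = -9.1/(37.2/√9) = -0.734
df = n − 1 = 8
Two-sided p-value ≈ 0.484
Since p ≈ 0.484 > α = 0.01, fail to reject H0; the evidence is not statistically significant.

-0.734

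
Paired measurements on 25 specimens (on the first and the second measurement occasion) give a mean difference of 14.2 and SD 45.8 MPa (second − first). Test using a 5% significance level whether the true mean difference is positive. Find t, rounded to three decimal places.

1.550

H0: μ_d = 0; H1: μ_d > 0 (paired t-test on the differences, right-tailed).
t = d̄/(s_d/√n) = 14.2/(45.8/√25) = 1.550
df = n − 1 = 24
p-value = P(T ≥ 1.550) ≈ 0.067
Since p ≈ 0.067 > α = 0.05, fail to reject H0; the data do not provide sufficient evidence against H0.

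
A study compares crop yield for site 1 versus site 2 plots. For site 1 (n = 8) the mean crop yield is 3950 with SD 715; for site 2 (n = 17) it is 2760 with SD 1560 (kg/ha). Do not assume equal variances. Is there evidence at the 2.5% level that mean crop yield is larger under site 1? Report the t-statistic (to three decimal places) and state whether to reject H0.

t = 2.615; reject H0

Let group 1 = site 1, group 2 = site 2. H0: μ_1 = μ_2; H1: μ_1 > μ_2 (Welch's two-sample t-test, right-tailed).
t = (x̄_1 − x̄_2)/√(s_1²/n_1 + s_2²/n_2) = (3950 − 2760)/√(715²/8 + 1560²/17) = 2.615
Welch–Satterthwaite df ≈ 23.00
p-value = P(T ≥ 2.615) ≈ 0.0077
Since p ≈ 0.0077 < α = 0.025, reject H0; the data support H1.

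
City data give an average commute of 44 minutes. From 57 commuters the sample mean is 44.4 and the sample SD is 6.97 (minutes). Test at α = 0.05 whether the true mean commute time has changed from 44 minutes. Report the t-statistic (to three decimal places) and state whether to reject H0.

t = 0.433; fail to reject H0

H0: μ = 44; H1: μ ≠ 44 (one-sample t-test, two-sided).
t = (x̄ − μ₀)/(s/√n) = (44.4 − 44)/(6.97/√57) = 0.433
df = n − 1 = 56
Two-sided p-value ≈ 0.666
Since p ≈ 0.666 > α = 0.05, fail to reject H0; the evidence is not statistically significant.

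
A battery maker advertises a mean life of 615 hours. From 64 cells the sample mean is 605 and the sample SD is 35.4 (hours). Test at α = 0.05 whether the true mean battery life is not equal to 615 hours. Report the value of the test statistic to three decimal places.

-2.260

H0: μ = 615; H1: μ ≠ 615 (one-sample t-test, two-sided).
t = (x̄ − μ₀)/(s/√n) = (605 − 615)/(35.4/√64) = -2.260
df = n − 1 = 63
Two-sided p-value ≈ 0.027
Since p ≈ 0.027 < α = 0.05, reject H0; the data support H1.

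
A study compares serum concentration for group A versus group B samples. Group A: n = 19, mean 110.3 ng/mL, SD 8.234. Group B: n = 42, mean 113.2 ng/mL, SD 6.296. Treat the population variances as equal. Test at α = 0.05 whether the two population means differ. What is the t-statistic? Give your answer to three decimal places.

Let group 1 = group A, group 2 = group B. H0: μ_1 = μ_2; H1: μ_1 ≠ μ_2 (two-sample pooled-variance t-test, two-sided).
s_p² = [(19−1)·8.234² + (42−1)·6.296²]/(19+42−2) = 48.2305
t = (110.3 − 113.2)/√[48.2305·(1/19 + 1/42)] = -1.510
df = n₁ + n₂ − 2 = 59
Two-sided p-value ≈ 0.136
Since p ≈ 0.136 > α = 0.05, fail to reject H0; the data do not provide sufficient evidence against H0.

-1.510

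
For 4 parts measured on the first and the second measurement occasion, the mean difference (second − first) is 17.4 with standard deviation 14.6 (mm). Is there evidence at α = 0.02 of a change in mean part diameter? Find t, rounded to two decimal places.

2.38

H0: μ_d = 0; H1: μ_d ≠ 0 (paired t-test on the differences, two-sided).
t = d̄/(s_d/√n) = 17.4/(14.6/√4) = 2.38
df = n − 1 = 3
Two-sided p-value ≈ 0.097
Since p ≈ 0.097 > α = 0.02, fail to reject H0; the data do not provide sufficient evidence against H0.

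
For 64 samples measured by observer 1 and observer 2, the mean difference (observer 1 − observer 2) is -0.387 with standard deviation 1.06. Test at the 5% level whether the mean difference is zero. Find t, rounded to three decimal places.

-2.921

H0: μ_d = 0; H1: μ_d ≠ 0 (paired t-test on the differences, two-sided).
t = d̄/(s_d/√n) = -0.387/(1.06/√64) = -2.921
df = n − 1 = 63
Two-sided p-value ≈ 0.005
Since p ≈ 0.005 < α = 0.05, reject H0; the data support H1.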